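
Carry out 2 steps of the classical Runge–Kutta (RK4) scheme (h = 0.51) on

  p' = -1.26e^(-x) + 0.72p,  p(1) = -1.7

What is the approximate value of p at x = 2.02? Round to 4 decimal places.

-4.0075

RK4: k1 = f(x_n, p_n); k2 = f(x_n + h/2, p_n + (h/2)·k1); k3 = f(x_n + h/2, p_n + (h/2)·k2); k4 = f(x_n + h, p_n + h·k3); p_{n+1} = p_n + (h/6)·(k1 + 2k2 + 2k3 + k4).
x=1.000000, p=-1.700000:
  k1 = f(1.000000, -1.700000) = -1.687528
  k2 = f(1.255000, -2.130320) = -1.893026
  k3 = f(1.255000, -2.182722) = -1.930755
  k4 = f(1.510000, -2.684685) = -2.211320
  p ← -1.700000 + (0.51/6)·(k1 + 2k2 + 2k3 + k4) = -2.681445
x=1.510000, p=-2.681445:
  k1 = f(1.510000, -2.681445) = -2.208987
  k2 = f(1.765000, -3.244736) = -2.551906
  k3 = f(1.765000, -3.332181) = -2.614865
  k4 = f(2.020000, -4.015026) = -3.057965
  p ← -2.681445 + (0.51/6)·(k1 + 2k2 + 2k3 + k4) = -4.007487
p(2.02) ≈ -4.0075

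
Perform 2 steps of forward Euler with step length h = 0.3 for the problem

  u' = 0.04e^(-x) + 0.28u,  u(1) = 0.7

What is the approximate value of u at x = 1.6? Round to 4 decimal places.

Euler: u_{n+1} = u_n + h·f(x_n, u_n).
x=1.000000, u=0.700000: f=0.210715 → u ← 0.700000 + 0.3·0.210715 = 0.763215
x=1.300000, u=0.763215: f=0.224601 → u ← 0.763215 + 0.3·0.224601 = 0.830595
u(1.6) ≈ 0.8306

0.8306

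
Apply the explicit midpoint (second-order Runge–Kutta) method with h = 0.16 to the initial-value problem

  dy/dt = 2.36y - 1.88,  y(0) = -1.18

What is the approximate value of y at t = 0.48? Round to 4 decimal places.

-5.2155

Midpoint: k1 = f(t_n, y_n); k2 = f(t_n + h/2, y_n + (h/2)·k1); y_{n+1} = y_n + h·k2.
t=0.000000, y=-1.180000:
  k1 = f(0.000000, -1.180000) = -4.664800
  k2 = f(0.080000, -1.553184) = -5.545514
  y ← -1.180000 + 0.16·(-5.545514) = -2.067282
t=0.160000, y=-2.067282:
  k1 = f(0.160000, -2.067282) = -6.758786
  k2 = f(0.240000, -2.607985) = -8.034845
  y ← -2.067282 + 0.16·(-8.034845) = -3.352857
t=0.320000, y=-3.352857:
  k1 = f(0.320000, -3.352857) = -9.792744
  k2 = f(0.400000, -4.136277) = -11.641614
  y ← -3.352857 + 0.16·(-11.641614) = -5.215516
y(0.48) ≈ -5.2155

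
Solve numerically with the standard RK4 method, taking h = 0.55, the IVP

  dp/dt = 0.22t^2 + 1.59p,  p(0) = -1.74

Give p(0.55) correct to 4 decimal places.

RK4: k1 = f(t_n, p_n); k2 = f(t_n + h/2, p_n + (h/2)·k1); k3 = f(t_n + h/2, p_n + (h/2)·k2); k4 = f(t_n + h, p_n + h·k3); p_{n+1} = p_n + (h/6)·(k1 + 2k2 + 2k3 + k4).
t=0.000000, p=-1.740000:
  k1 = f(0.000000, -1.740000) = -2.766600
  k2 = f(0.275000, -2.500815) = -3.959658
  k3 = f(0.275000, -2.828906) = -4.481323
  k4 = f(0.550000, -4.204728) = -6.618967
  p ← -1.740000 + (0.55/6)·(k1 + 2k2 + 2k3 + k4) = -4.147857
p(0.55) ≈ -4.1479

-4.1479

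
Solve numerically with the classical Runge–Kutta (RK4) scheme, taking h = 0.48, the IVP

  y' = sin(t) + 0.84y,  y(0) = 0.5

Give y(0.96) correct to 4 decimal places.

RK4: k1 = f(t_n, y_n); k2 = f(t_n + h/2, y_n + (h/2)·k1); k3 = f(t_n + h/2, y_n + (h/2)·k2); k4 = f(t_n + h, y_n + h·k3); y_{n+1} = y_n + (h/6)·(k1 + 2k2 + 2k3 + k4).
t=0.000000, y=0.500000:
  k1 = f(0.000000, 0.500000) = 0.420000
  k2 = f(0.240000, 0.600800) = 0.742375
  k3 = f(0.240000, 0.678170) = 0.807365
  k4 = f(0.480000, 0.887535) = 1.207309
  y ← 0.500000 + (0.48/6)·(k1 + 2k2 + 2k3 + k4) = 0.878143
t=0.480000, y=0.878143:
  k1 = f(0.480000, 0.878143) = 1.199419
  k2 = f(0.720000, 1.166004) = 1.638828
  k3 = f(0.720000, 1.271462) = 1.727413
  k4 = f(0.960000, 1.707301) = 2.253325
  y ← 0.878143 + (0.48/6)·(k1 + 2k2 + 2k3 + k4) = 1.692961
y(0.96) ≈ 1.6930

1.6930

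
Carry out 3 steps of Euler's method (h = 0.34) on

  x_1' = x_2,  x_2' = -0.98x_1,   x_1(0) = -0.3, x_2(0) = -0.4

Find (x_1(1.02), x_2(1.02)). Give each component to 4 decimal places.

-0.5906, 0.0245

Euler on (x_1,x_2): x_1_{n+1} = x_1_n + h·x_1', x_2_{n+1} = x_2_n + h·x_2'.
0.000000: (-0.300000, -0.400000); f=(-0.400000, 0.294000) → (-0.436000, -0.300040)
0.340000: (-0.436000, -0.300040); f=(-0.300040, 0.427280) → (-0.538014, -0.154765)
0.680000: (-0.538014, -0.154765); f=(-0.154765, 0.527253) → (-0.590634, 0.024501)
(x_1(1.02), x_2(1.02)) ≈ (-0.5906, 0.0245)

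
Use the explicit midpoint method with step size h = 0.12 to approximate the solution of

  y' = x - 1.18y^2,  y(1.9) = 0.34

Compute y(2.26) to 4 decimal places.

0.9045

Midpoint: k1 = f(x_n, y_n); k2 = f(x_n + h/2, y_n + (h/2)·k1); y_{n+1} = y_n + h·k2.
x=1.900000, y=0.340000:
  k1 = f(1.900000, 0.340000) = 1.763592
  k2 = f(1.960000, 0.445816) = 1.725473
  y ← 0.340000 + 0.12·1.725473 = 0.547057
x=2.020000, y=0.547057:
  k1 = f(2.020000, 0.547057) = 1.666860
  k2 = f(2.080000, 0.647068) = 1.585937
  y ← 0.547057 + 0.12·1.585937 = 0.737369
x=2.140000, y=0.737369:
  k1 = f(2.140000, 0.737369) = 1.498418
  k2 = f(2.200000, 0.827274) = 1.392428
  y ← 0.737369 + 0.12·1.392428 = 0.904461
y(2.26) ≈ 0.9045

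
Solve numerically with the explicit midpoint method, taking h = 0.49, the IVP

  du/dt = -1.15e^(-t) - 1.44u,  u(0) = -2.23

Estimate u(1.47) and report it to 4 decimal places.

Midpoint: k1 = f(t_n, u_n); k2 = f(t_n + h/2, u_n + (h/2)·k1); u_{n+1} = u_n + h·k2.
t=0.000000, u=-2.230000:
  k1 = f(0.000000, -2.230000) = 2.061200
  k2 = f(0.245000, -1.725006) = 1.583898
  u ← -2.230000 + 0.49·1.583898 = -1.453890
t=0.490000, u=-1.453890:
  k1 = f(0.490000, -1.453890) = 1.389081
  k2 = f(0.735000, -1.113565) = 1.052102
  u ← -1.453890 + 0.49·1.052102 = -0.938360
t=0.980000, u=-0.938360:
  k1 = f(0.980000, -0.938360) = 0.919630
  k2 = f(1.225000, -0.713050) = 0.688971
  u ← -0.938360 + 0.49·0.688971 = -0.600764
u(1.47) ≈ -0.6008

-0.6008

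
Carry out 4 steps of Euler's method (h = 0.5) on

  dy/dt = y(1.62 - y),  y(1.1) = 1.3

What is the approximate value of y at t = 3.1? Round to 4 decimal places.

Euler: y_{n+1} = y_n + h·f(t_n, y_n).
t=1.100000, y=1.300000: f=0.416000 → y ← 1.300000 + 0.5·0.416000 = 1.508000
t=1.600000, y=1.508000: f=0.168896 → y ← 1.508000 + 0.5·0.168896 = 1.592448
t=2.100000, y=1.592448: f=0.043875 → y ← 1.592448 + 0.5·0.043875 = 1.614386
t=2.600000, y=1.614386: f=0.009064 → y ← 1.614386 + 0.5·0.009064 = 1.618917
y(3.1) ≈ 1.6189

1.6189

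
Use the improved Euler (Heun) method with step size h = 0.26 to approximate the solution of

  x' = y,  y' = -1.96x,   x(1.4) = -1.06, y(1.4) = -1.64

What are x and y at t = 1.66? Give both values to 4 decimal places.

-1.4162, -0.9912

Heun on (x,y): k1 = f(t_n, state_n); k2 = f(t_n + h, state_n + h·k1); state_{n+1} = state_n + (h/2)·(k1 + k2).
1.400000: (-1.060000, -1.640000)
  k1 = (-1.640000, 2.077600)
  predictor → (-1.486400, -1.099824)
  k2 = (-1.099824, 2.913344)
  → (-1.416177, -0.991177)
(x(1.66), y(1.66)) ≈ (-1.4162, -0.9912)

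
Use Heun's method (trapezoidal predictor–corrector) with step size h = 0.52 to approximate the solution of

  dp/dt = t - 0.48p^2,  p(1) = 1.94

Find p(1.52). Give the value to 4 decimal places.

Heun: k1 = f(t_n, p_n); k2 = f(t_n + h, p_n + h·k1); p_{n+1} = p_n + (h/2)·(k1 + k2).
t=1.000000, p=1.940000:
  k1 = f(1.000000, 1.940000) = -0.806528
  k2 = f(1.520000, 1.520605) = 0.410124
  p ← 1.940000 + (0.52/2)·(-0.806528 + 0.410124) = 1.836935
p(1.52) ≈ 1.8369

1.8369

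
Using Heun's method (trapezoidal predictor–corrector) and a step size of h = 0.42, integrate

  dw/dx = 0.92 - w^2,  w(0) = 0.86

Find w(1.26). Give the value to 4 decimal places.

0.9451

Heun: k1 = f(x_n, w_n); k2 = f(x_n + h, w_n + h·k1); w_{n+1} = w_n + (h/2)·(k1 + k2).
x=0.000000, w=0.860000:
  k1 = f(0.000000, 0.860000) = 0.180400
  k2 = f(0.420000, 0.935768) = 0.044338
  w ← 0.860000 + (0.42/2)·(0.180400 + 0.044338) = 0.907195
x=0.420000, w=0.907195:
  k1 = f(0.420000, 0.907195) = 0.096997
  k2 = f(0.840000, 0.947934) = 0.021421
  w ← 0.907195 + (0.42/2)·(0.096997 + 0.021421) = 0.932063
x=0.840000, w=0.932063:
  k1 = f(0.840000, 0.932063) = 0.051259
  k2 = f(1.260000, 0.953592) = 0.010663
  w ← 0.932063 + (0.42/2)·(0.051259 + 0.010663) = 0.945067
w(1.26) ≈ 0.9451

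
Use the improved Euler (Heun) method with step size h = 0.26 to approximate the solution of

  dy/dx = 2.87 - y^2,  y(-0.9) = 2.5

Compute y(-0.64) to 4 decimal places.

2.0920

Heun: k1 = f(x_n, y_n); k2 = f(x_n + h, y_n + h·k1); y_{n+1} = y_n + (h/2)·(k1 + k2).
x=-0.900000, y=2.500000:
  k1 = f(-0.900000, 2.500000) = -3.380000
  k2 = f(-0.640000, 1.621200) = 0.241711
  y ← 2.500000 + (0.26/2)·(-3.380000 + 0.241711) = 2.092022
y(-0.64) ≈ 2.0920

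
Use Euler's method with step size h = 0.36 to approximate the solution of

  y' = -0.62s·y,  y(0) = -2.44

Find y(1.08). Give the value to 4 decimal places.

-1.8833

Euler: y_{n+1} = y_n + h·f(s_n, y_n).
s=0.000000, y=-2.440000: f=0.000000 → y ← -2.440000 + 0.36·0.000000 = -2.440000
s=0.360000, y=-2.440000: f=0.544608 → y ← -2.440000 + 0.36·0.544608 = -2.243941
s=0.720000, y=-2.243941: f=1.001695 → y ← -2.243941 + 0.36·1.001695 = -1.883331
y(1.08) ≈ -1.8833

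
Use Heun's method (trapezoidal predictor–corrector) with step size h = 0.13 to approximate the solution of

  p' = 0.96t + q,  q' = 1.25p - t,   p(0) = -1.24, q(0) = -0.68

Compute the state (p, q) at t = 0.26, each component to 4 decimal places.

Heun on (p,q): k1 = f(t_n, state_n); k2 = f(t_n + h, state_n + h·k1); state_{n+1} = state_n + (h/2)·(k1 + k2).
0.000000: (-1.240000, -0.680000)
  k1 = (-0.680000, -1.550000)
  predictor → (-1.328400, -0.881500)
  k2 = (-0.756700, -1.790500)
  → (-1.333385, -0.897133)
0.130000: (-1.333385, -0.897133)
  k1 = (-0.772333, -1.796732)
  predictor → (-1.433789, -1.130708)
  k2 = (-0.881108, -2.052236)
  → (-1.440859, -1.147315)
(p(0.26), q(0.26)) ≈ (-1.4409, -1.1473)

-1.4409, -1.1473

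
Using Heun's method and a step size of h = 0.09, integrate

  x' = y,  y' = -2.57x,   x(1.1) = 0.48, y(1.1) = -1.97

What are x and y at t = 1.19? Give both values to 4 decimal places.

Heun on (x,y): k1 = f(t_n, state_n); k2 = f(t_n + h, state_n + h·k1); state_{n+1} = state_n + (h/2)·(k1 + k2).
1.100000: (0.480000, -1.970000)
  k1 = (-1.970000, -1.233600)
  predictor → (0.302700, -2.081024)
  k2 = (-2.081024, -0.777939)
  → (0.297704, -2.060519)
(x(1.19), y(1.19)) ≈ (0.2977, -2.0605)

0.2977, -2.0605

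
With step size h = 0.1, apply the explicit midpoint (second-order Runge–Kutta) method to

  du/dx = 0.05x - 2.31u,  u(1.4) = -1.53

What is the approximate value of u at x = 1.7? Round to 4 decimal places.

-0.7539

Midpoint: k1 = f(x_n, u_n); k2 = f(x_n + h/2, u_n + (h/2)·k1); u_{n+1} = u_n + h·k2.
x=1.400000, u=-1.530000:
  k1 = f(1.400000, -1.530000) = 3.604300
  k2 = f(1.450000, -1.349785) = 3.190503
  u ← -1.530000 + 0.1·3.190503 = -1.210950
x=1.500000, u=-1.210950:
  k1 = f(1.500000, -1.210950) = 2.872294
  k2 = f(1.550000, -1.067335) = 2.543044
  u ← -1.210950 + 0.1·2.543044 = -0.956645
x=1.600000, u=-0.956645:
  k1 = f(1.600000, -0.956645) = 2.289851
  k2 = f(1.650000, -0.842153) = 2.027873
  u ← -0.956645 + 0.1·2.027873 = -0.753858
u(1.7) ≈ -0.7539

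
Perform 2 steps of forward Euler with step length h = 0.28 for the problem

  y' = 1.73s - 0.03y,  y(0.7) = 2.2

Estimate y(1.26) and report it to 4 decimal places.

Euler: y_{n+1} = y_n + h·f(s_n, y_n).
s=0.700000, y=2.200000: f=1.145000 → y ← 2.200000 + 0.28·1.145000 = 2.520600
s=0.980000, y=2.520600: f=1.619782 → y ← 2.520600 + 0.28·1.619782 = 2.974139
y(1.26) ≈ 2.9741

2.9741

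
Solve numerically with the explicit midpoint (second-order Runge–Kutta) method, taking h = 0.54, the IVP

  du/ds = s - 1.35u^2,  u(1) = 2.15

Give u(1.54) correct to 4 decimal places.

2.4419

Midpoint: k1 = f(s_n, u_n); k2 = f(s_n + h/2, u_n + (h/2)·k1); u_{n+1} = u_n + h·k2.
s=1.000000, u=2.150000:
  k1 = f(1.000000, 2.150000) = -5.240375
  k2 = f(1.270000, 0.735099) = 0.540500
  u ← 2.150000 + 0.54·0.540500 = 2.441870
u(1.54) ≈ 2.4419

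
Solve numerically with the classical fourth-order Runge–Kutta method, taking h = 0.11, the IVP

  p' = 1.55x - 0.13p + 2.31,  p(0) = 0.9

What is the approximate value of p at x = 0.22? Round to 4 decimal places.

RK4: k1 = f(x_n, p_n); k2 = f(x_n + h/2, p_n + (h/2)·k1); k3 = f(x_n + h/2, p_n + (h/2)·k2); k4 = f(x_n + h, p_n + h·k3); p_{n+1} = p_n + (h/6)·(k1 + 2k2 + 2k3 + k4).
x=0.000000, p=0.900000:
  k1 = f(0.000000, 0.900000) = 2.193000
  k2 = f(0.055000, 1.020615) = 2.262570
  k3 = f(0.055000, 1.024441) = 2.262073
  k4 = f(0.110000, 1.148828) = 2.331152
  p ← 0.900000 + (0.11/6)·(k1 + 2k2 + 2k3 + k4) = 1.148846
x=0.110000, p=1.148846:
  k1 = f(0.110000, 1.148846) = 2.331150
  k2 = f(0.165000, 1.277060) = 2.399732
  k3 = f(0.165000, 1.280832) = 2.399242
  k4 = f(0.220000, 1.412763) = 2.467341
  p ← 1.148846 + (0.11/6)·(k1 + 2k2 + 2k3 + k4) = 1.412781
p(0.22) ≈ 1.4128

1.4128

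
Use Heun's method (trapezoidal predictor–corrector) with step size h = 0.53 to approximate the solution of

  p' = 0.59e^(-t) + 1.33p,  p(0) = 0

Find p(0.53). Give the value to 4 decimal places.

Heun: k1 = f(t_n, p_n); k2 = f(t_n + h, p_n + h·k1); p_{n+1} = p_n + (h/2)·(k1 + k2).
t=0.000000, p=0.000000:
  k1 = f(0.000000, 0.000000) = 0.590000
  k2 = f(0.530000, 0.312700) = 0.763168
  p ← 0.000000 + (0.53/2)·(0.590000 + 0.763168) = 0.358590
p(0.53) ≈ 0.3586

0.3586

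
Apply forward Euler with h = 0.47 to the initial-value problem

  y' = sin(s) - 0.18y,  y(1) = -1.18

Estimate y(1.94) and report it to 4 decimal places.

-0.1591

Euler: y_{n+1} = y_n + h·f(s_n, y_n).
s=1.000000, y=-1.180000: f=1.053871 → y ← -1.180000 + 0.47·1.053871 = -0.684681
s=1.470000, y=-0.684681: f=1.118167 → y ← -0.684681 + 0.47·1.118167 = -0.159142
y(1.94) ≈ -0.1591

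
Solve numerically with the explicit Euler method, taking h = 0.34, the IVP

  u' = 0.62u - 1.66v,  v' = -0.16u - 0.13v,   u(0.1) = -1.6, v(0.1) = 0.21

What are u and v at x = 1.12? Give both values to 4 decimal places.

Euler on (u,v): u_{n+1} = u_n + h·u', v_{n+1} = v_n + h·v'.
0.100000: (-1.600000, 0.210000); f=(-1.340600, 0.228700) → (-2.055804, 0.287758)
0.440000: (-2.055804, 0.287758); f=(-1.752277, 0.291520) → (-2.651578, 0.386875)
0.780000: (-2.651578, 0.386875); f=(-2.286191, 0.373959) → (-3.428883, 0.514021)
(u(1.12), v(1.12)) ≈ (-3.4289, 0.5140)

-3.4289, 0.5140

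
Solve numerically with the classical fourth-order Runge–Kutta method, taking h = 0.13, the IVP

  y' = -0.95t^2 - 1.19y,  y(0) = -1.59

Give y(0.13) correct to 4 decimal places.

-1.3628

RK4: k1 = f(t_n, y_n); k2 = f(t_n + h/2, y_n + (h/2)·k1); k3 = f(t_n + h/2, y_n + (h/2)·k2); k4 = f(t_n + h, y_n + h·k3); y_{n+1} = y_n + (h/6)·(k1 + 2k2 + 2k3 + k4).
t=0.000000, y=-1.590000:
  k1 = f(0.000000, -1.590000) = 1.892100
  k2 = f(0.065000, -1.467013) = 1.741732
  k3 = f(0.065000, -1.476787) = 1.753363
  k4 = f(0.130000, -1.362063) = 1.604800
  y ← -1.590000 + (0.13/6)·(k1 + 2k2 + 2k3 + k4) = -1.362780
y(0.13) ≈ -1.3628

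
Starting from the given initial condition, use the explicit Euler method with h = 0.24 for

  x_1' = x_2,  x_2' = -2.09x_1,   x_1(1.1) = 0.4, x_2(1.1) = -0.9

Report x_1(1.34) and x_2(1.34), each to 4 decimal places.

0.1840, -1.1006

Euler on (x_1,x_2): x_1_{n+1} = x_1_n + h·x_1', x_2_{n+1} = x_2_n + h·x_2'.
1.100000: (0.400000, -0.900000); f=(-0.900000, -0.836000) → (0.184000, -1.100640)
(x_1(1.34), x_2(1.34)) ≈ (0.1840, -1.1006)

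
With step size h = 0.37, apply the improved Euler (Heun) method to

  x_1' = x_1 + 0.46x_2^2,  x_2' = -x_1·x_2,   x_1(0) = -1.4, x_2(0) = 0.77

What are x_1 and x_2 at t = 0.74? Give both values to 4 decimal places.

Heun on (x_1,x_2): k1 = f(t_n, state_n); k2 = f(t_n + h, state_n + h·k1); state_{n+1} = state_n + (h/2)·(k1 + k2).
0.000000: (-1.400000, 0.770000)
  k1 = (-1.127266, 1.078000)
  predictor → (-1.817088, 1.168860)
  k2 = (-1.188621, 2.123922)
  → (-1.828439, 1.362356)
0.370000: (-1.828439, 1.362356)
  k1 = (-0.974673, 2.490984)
  predictor → (-2.189068, 2.284020)
  k2 = (0.210635, 4.999875)
  → (-1.969786, 2.748164)
(x_1(0.74), x_2(0.74)) ≈ (-1.9698, 2.7482)

-1.9698, 2.7482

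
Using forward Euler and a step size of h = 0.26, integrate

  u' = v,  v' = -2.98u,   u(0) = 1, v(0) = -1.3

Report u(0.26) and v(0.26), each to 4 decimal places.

Euler on (u,v): u_{n+1} = u_n + h·u', v_{n+1} = v_n + h·v'.
0.000000: (1.000000, -1.300000); f=(-1.300000, -2.980000) → (0.662000, -2.074800)
(u(0.26), v(0.26)) ≈ (0.6620, -2.0748)

0.6620, -2.0748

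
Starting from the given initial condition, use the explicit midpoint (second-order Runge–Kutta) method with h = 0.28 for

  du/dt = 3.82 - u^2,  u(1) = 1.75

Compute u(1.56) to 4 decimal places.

1.9052

Midpoint: k1 = f(t_n, u_n); k2 = f(t_n + h/2, u_n + (h/2)·k1); u_{n+1} = u_n + h·k2.
t=1.000000, u=1.750000:
  k1 = f(1.000000, 1.750000) = 0.757500
  k2 = f(1.140000, 1.856050) = 0.375078
  u ← 1.750000 + 0.28·0.375078 = 1.855022
t=1.280000, u=1.855022:
  k1 = f(1.280000, 1.855022) = 0.378894
  k2 = f(1.420000, 1.908067) = 0.179280
  u ← 1.855022 + 0.28·0.179280 = 1.905220
u(1.56) ≈ 1.9052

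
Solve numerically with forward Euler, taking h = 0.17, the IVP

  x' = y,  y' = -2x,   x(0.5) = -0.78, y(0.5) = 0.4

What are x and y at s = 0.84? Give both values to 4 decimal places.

Euler on (x,y): x_{n+1} = x_n + h·x', y_{n+1} = y_n + h·y'.
0.500000: (-0.780000, 0.400000); f=(0.400000, 1.560000) → (-0.712000, 0.665200)
0.670000: (-0.712000, 0.665200); f=(0.665200, 1.424000) → (-0.598916, 0.907280)
(x(0.84), y(0.84)) ≈ (-0.5989, 0.9073)

-0.5989, 0.9073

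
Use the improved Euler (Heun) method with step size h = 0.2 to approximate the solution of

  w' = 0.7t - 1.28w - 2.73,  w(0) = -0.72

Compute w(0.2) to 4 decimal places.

-1.0214

Heun: k1 = f(t_n, w_n); k2 = f(t_n + h, w_n + h·k1); w_{n+1} = w_n + (h/2)·(k1 + k2).
t=0.000000, w=-0.720000:
  k1 = f(0.000000, -0.720000) = -1.808400
  k2 = f(0.200000, -1.081680) = -1.205450
  w ← -0.720000 + (0.2/2)·(-1.808400 + (-1.205450)) = -1.021385
w(0.2) ≈ -1.0214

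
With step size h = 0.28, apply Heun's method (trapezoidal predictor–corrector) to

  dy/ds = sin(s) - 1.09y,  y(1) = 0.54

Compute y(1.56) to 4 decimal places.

0.6901

Heun: k1 = f(s_n, y_n); k2 = f(s_n + h, y_n + h·k1); y_{n+1} = y_n + (h/2)·(k1 + k2).
s=1.000000, y=0.540000:
  k1 = f(1.000000, 0.540000) = 0.252871
  k2 = f(1.280000, 0.610804) = 0.292240
  y ← 0.540000 + (0.28/2)·(0.252871 + 0.292240) = 0.616315
s=1.280000, y=0.616315:
  k1 = f(1.280000, 0.616315) = 0.286232
  k2 = f(1.560000, 0.696460) = 0.240800
  y ← 0.616315 + (0.28/2)·(0.286232 + 0.240800) = 0.690100
y(1.56) ≈ 0.6901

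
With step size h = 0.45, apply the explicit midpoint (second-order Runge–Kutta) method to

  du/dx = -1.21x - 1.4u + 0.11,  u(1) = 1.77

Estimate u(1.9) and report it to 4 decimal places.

Midpoint: k1 = f(x_n, u_n); k2 = f(x_n + h/2, u_n + (h/2)·k1); u_{n+1} = u_n + h·k2.
x=1.000000, u=1.770000:
  k1 = f(1.000000, 1.770000) = -3.578000
  k2 = f(1.225000, 0.964950) = -2.723180
  u ← 1.770000 + 0.45·(-2.723180) = 0.544569
x=1.450000, u=0.544569:
  k1 = f(1.450000, 0.544569) = -2.406897
  k2 = f(1.675000, 0.003017) = -1.920974
  u ← 0.544569 + 0.45·(-1.920974) = -0.319869
u(1.9) ≈ -0.3199

-0.3199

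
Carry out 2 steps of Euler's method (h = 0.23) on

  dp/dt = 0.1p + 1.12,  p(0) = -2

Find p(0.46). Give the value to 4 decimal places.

-1.5719

Euler: p_{n+1} = p_n + h·f(t_n, p_n).
t=0.000000, p=-2.000000: f=0.920000 → p ← -2.000000 + 0.23·0.920000 = -1.788400
t=0.230000, p=-1.788400: f=0.941160 → p ← -1.788400 + 0.23·0.941160 = -1.571933
p(0.46) ≈ -1.5719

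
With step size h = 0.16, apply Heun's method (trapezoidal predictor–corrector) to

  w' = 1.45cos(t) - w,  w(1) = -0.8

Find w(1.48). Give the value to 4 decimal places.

Heun: k1 = f(t_n, w_n); k2 = f(t_n + h, w_n + h·k1); w_{n+1} = w_n + (h/2)·(k1 + k2).
t=1.000000, w=-0.800000:
  k1 = f(1.000000, -0.800000) = 1.583438
  k2 = f(1.160000, -0.546650) = 1.125692
  w ← -0.800000 + (0.16/2)·(1.583438 + 1.125692) = -0.583270
t=1.160000, w=-0.583270:
  k1 = f(1.160000, -0.583270) = 1.162312
  k2 = f(1.320000, -0.397300) = 0.757154
  w ← -0.583270 + (0.16/2)·(1.162312 + 0.757154) = -0.429712
t=1.320000, w=-0.429712:
  k1 = f(1.320000, -0.429712) = 0.789567
  k2 = f(1.480000, -0.303382) = 0.434855
  w ← -0.429712 + (0.16/2)·(0.789567 + 0.434855) = -0.331759
w(1.48) ≈ -0.3318

-0.3318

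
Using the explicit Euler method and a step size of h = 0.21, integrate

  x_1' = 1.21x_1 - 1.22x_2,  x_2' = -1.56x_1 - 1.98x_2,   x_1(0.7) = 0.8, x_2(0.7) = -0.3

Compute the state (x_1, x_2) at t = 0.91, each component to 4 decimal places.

1.0801, -0.4373

Euler on (x_1,x_2): x_1_{n+1} = x_1_n + h·x_1', x_2_{n+1} = x_2_n + h·x_2'.
0.700000: (0.800000, -0.300000); f=(1.334000, -0.654000) → (1.080140, -0.437340)
(x_1(0.91), x_2(0.91)) ≈ (1.0801, -0.4373)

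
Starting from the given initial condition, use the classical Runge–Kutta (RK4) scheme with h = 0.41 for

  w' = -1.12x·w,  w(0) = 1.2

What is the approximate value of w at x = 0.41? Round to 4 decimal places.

1.0922

RK4: k1 = f(x_n, w_n); k2 = f(x_n + h/2, w_n + (h/2)·k1); k3 = f(x_n + h/2, w_n + (h/2)·k2); k4 = f(x_n + h, w_n + h·k3); w_{n+1} = w_n + (h/6)·(k1 + 2k2 + 2k3 + k4).
x=0.000000, w=1.200000:
  k1 = f(0.000000, 1.200000) = 0.000000
  k2 = f(0.205000, 1.200000) = -0.275520
  k3 = f(0.205000, 1.143518) = -0.262552
  k4 = f(0.410000, 1.092354) = -0.501609
  w ← 1.200000 + (0.41/6)·(k1 + 2k2 + 2k3 + k4) = 1.092187
w(0.41) ≈ 1.0922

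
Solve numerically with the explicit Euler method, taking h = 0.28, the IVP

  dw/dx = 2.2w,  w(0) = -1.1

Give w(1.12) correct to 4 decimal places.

-7.5017

Euler: w_{n+1} = w_n + h·f(x_n, w_n).
x=0.000000, w=-1.100000: f=-2.420000 → w ← -1.100000 + 0.28·(-2.420000) = -1.777600
x=0.280000, w=-1.777600: f=-3.910720 → w ← -1.777600 + 0.28·(-3.910720) = -2.872602
x=0.560000, w=-2.872602: f=-6.319724 → w ← -2.872602 + 0.28·(-6.319724) = -4.642124
x=0.840000, w=-4.642124: f=-10.212673 → w ← -4.642124 + 0.28·(-10.212673) = -7.501673
w(1.12) ≈ -7.5017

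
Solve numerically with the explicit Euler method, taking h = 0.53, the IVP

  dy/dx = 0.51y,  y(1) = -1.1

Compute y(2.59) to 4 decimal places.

Euler: y_{n+1} = y_n + h·f(x_n, y_n).
x=1.000000, y=-1.100000: f=-0.561000 → y ← -1.100000 + 0.53·(-0.561000) = -1.397330
x=1.530000, y=-1.397330: f=-0.712638 → y ← -1.397330 + 0.53·(-0.712638) = -1.775028
x=2.060000, y=-1.775028: f=-0.905264 → y ← -1.775028 + 0.53·(-0.905264) = -2.254818
y(2.59) ≈ -2.2548

-2.2548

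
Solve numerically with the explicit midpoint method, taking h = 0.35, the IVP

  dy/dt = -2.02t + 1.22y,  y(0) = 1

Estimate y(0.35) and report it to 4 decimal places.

1.3944

Midpoint: k1 = f(t_n, y_n); k2 = f(t_n + h/2, y_n + (h/2)·k1); y_{n+1} = y_n + h·k2.
t=0.000000, y=1.000000:
  k1 = f(0.000000, 1.000000) = 1.220000
  k2 = f(0.175000, 1.213500) = 1.126970
  y ← 1.000000 + 0.35·1.126970 = 1.394440
y(0.35) ≈ 1.3944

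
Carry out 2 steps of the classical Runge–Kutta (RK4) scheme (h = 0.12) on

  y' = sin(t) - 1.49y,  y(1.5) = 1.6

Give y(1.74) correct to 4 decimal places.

RK4: k1 = f(t_n, y_n); k2 = f(t_n + h/2, y_n + (h/2)·k1); k3 = f(t_n + h/2, y_n + (h/2)·k2); k4 = f(t_n + h, y_n + h·k3); y_{n+1} = y_n + (h/6)·(k1 + 2k2 + 2k3 + k4).
t=1.500000, y=1.600000:
  k1 = f(1.500000, 1.600000) = -1.386505
  k2 = f(1.560000, 1.516810) = -1.260105
  k3 = f(1.560000, 1.524394) = -1.271405
  k4 = f(1.620000, 1.447431) = -1.157883
  y ← 1.600000 + (0.12/6)·(k1 + 2k2 + 2k3 + k4) = 1.447852
t=1.620000, y=1.447852:
  k1 = f(1.620000, 1.447852) = -1.158510
  k2 = f(1.680000, 1.378341) = -1.059685
  k3 = f(1.680000, 1.384271) = -1.068520
  k4 = f(1.740000, 1.319629) = -0.980529
  y ← 1.447852 + (0.12/6)·(k1 + 2k2 + 2k3 + k4) = 1.319943
y(1.74) ≈ 1.3199

1.3199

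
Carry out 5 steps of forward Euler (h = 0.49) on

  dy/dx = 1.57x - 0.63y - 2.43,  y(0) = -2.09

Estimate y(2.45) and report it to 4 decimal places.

Euler: y_{n+1} = y_n + h·f(x_n, y_n).
x=0.000000, y=-2.090000: f=-1.113300 → y ← -2.090000 + 0.49·(-1.113300) = -2.635517
x=0.490000, y=-2.635517: f=-0.000324 → y ← -2.635517 + 0.49·(-0.000324) = -2.635676
x=0.980000, y=-2.635676: f=0.769076 → y ← -2.635676 + 0.49·0.769076 = -2.258829
x=1.470000, y=-2.258829: f=1.300962 → y ← -2.258829 + 0.49·1.300962 = -1.621357
x=1.960000, y=-1.621357: f=1.668655 → y ← -1.621357 + 0.49·1.668655 = -0.803716
y(2.45) ≈ -0.8037

-0.8037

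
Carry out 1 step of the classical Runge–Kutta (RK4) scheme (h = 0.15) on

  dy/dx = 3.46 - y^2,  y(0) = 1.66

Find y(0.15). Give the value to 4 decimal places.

1.7428

RK4: k1 = f(x_n, y_n); k2 = f(x_n + h/2, y_n + (h/2)·k1); k3 = f(x_n + h/2, y_n + (h/2)·k2); k4 = f(x_n + h, y_n + h·k3); y_{n+1} = y_n + (h/6)·(k1 + 2k2 + 2k3 + k4).
x=0.000000, y=1.660000:
  k1 = f(0.000000, 1.660000) = 0.704400
  k2 = f(0.075000, 1.712830) = 0.526213
  k3 = f(0.075000, 1.699466) = 0.571815
  k4 = f(0.150000, 1.745772) = 0.412279
  y ← 1.660000 + (0.15/6)·(k1 + 2k2 + 2k3 + k4) = 1.742818
y(0.15) ≈ 1.7428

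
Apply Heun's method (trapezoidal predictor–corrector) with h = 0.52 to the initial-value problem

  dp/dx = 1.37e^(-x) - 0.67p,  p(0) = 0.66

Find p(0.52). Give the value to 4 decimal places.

Heun: k1 = f(x_n, p_n); k2 = f(x_n + h, p_n + h·k1); p_{n+1} = p_n + (h/2)·(k1 + k2).
x=0.000000, p=0.660000:
  k1 = f(0.000000, 0.660000) = 0.927800
  k2 = f(0.520000, 1.142456) = 0.049048
  p ← 0.660000 + (0.52/2)·(0.927800 + 0.049048) = 0.913980
p(0.52) ≈ 0.9140

0.9140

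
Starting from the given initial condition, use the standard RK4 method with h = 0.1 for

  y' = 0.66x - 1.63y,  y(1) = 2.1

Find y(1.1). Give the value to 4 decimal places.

1.8482

RK4: k1 = f(x_n, y_n); k2 = f(x_n + h/2, y_n + (h/2)·k1); k3 = f(x_n + h/2, y_n + (h/2)·k2); k4 = f(x_n + h, y_n + h·k3); y_{n+1} = y_n + (h/6)·(k1 + 2k2 + 2k3 + k4).
x=1.000000, y=2.100000:
  k1 = f(1.000000, 2.100000) = -2.763000
  k2 = f(1.050000, 1.961850) = -2.504815
  k3 = f(1.050000, 1.974759) = -2.525858
  k4 = f(1.100000, 1.847414) = -2.285285
  y ← 2.100000 + (0.1/6)·(k1 + 2k2 + 2k3 + k4) = 1.848173
y(1.1) ≈ 1.8482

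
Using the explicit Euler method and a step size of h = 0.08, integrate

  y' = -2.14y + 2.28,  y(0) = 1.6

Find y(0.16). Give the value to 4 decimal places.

Euler: y_{n+1} = y_n + h·f(x_n, y_n).
x=0.000000, y=1.600000: f=-1.144000 → y ← 1.600000 + 0.08·(-1.144000) = 1.508480
x=0.080000, y=1.508480: f=-0.948147 → y ← 1.508480 + 0.08·(-0.948147) = 1.432628
y(0.16) ≈ 1.4326

1.4326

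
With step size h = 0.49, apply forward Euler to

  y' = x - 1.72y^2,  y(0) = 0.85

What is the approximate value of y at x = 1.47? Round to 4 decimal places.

0.7550

Euler: y_{n+1} = y_n + h·f(x_n, y_n).
x=0.000000, y=0.850000: f=-1.242700 → y ← 0.850000 + 0.49·(-1.242700) = 0.241077
x=0.490000, y=0.241077: f=0.390037 → y ← 0.241077 + 0.49·0.390037 = 0.432195
x=0.980000, y=0.432195: f=0.658717 → y ← 0.432195 + 0.49·0.658717 = 0.754966
y(1.47) ≈ 0.7550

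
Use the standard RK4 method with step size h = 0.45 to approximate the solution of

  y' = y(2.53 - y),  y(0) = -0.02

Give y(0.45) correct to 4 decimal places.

-0.0631

RK4: k1 = f(t_n, y_n); k2 = f(t_n + h/2, y_n + (h/2)·k1); k3 = f(t_n + h/2, y_n + (h/2)·k2); k4 = f(t_n + h, y_n + h·k3); y_{n+1} = y_n + (h/6)·(k1 + 2k2 + 2k3 + k4).
t=0.000000, y=-0.020000:
  k1 = f(0.000000, -0.020000) = -0.051000
  k2 = f(0.225000, -0.031475) = -0.080622
  k3 = f(0.225000, -0.038140) = -0.097949
  k4 = f(0.450000, -0.064077) = -0.166221
  y ← -0.020000 + (0.45/6)·(k1 + 2k2 + 2k3 + k4) = -0.063077
y(0.45) ≈ -0.0631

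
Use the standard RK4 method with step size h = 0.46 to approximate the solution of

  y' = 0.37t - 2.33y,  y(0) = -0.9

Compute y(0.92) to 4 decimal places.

-0.0253

RK4: k1 = f(t_n, y_n); k2 = f(t_n + h/2, y_n + (h/2)·k1); k3 = f(t_n + h/2, y_n + (h/2)·k2); k4 = f(t_n + h, y_n + h·k3); y_{n+1} = y_n + (h/6)·(k1 + 2k2 + 2k3 + k4).
t=0.000000, y=-0.900000:
  k1 = f(0.000000, -0.900000) = 2.097000
  k2 = f(0.230000, -0.417690) = 1.058318
  k3 = f(0.230000, -0.656587) = 1.614948
  k4 = f(0.460000, -0.157124) = 0.536299
  y ← -0.900000 + (0.46/6)·(k1 + 2k2 + 2k3 + k4) = -0.288213
t=0.460000, y=-0.288213:
  k1 = f(0.460000, -0.288213) = 0.841736
  k2 = f(0.690000, -0.094614) = 0.475750
  k3 = f(0.690000, -0.178791) = 0.671882
  k4 = f(0.920000, 0.020853) = 0.291813
  y ← -0.288213 + (0.46/6)·(k1 + 2k2 + 2k3 + k4) = -0.025337
y(0.92) ≈ -0.0253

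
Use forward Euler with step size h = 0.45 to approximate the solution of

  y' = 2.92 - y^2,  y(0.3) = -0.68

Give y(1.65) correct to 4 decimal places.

1.7348

Euler: y_{n+1} = y_n + h·f(s_n, y_n).
s=0.300000, y=-0.680000: f=2.457600 → y ← -0.680000 + 0.45·2.457600 = 0.425920
s=0.750000, y=0.425920: f=2.738592 → y ← 0.425920 + 0.45·2.738592 = 1.658286
s=1.200000, y=1.658286: f=0.170086 → y ← 1.658286 + 0.45·0.170086 = 1.734825
y(1.65) ≈ 1.7348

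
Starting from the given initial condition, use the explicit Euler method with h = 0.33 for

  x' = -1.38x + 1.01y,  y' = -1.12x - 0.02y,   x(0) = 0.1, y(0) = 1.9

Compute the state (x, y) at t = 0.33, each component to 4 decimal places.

Euler on (x,y): x_{n+1} = x_n + h·x', y_{n+1} = y_n + h·y'.
0.000000: (0.100000, 1.900000); f=(1.781000, -0.150000) → (0.687730, 1.850500)
(x(0.33), y(0.33)) ≈ (0.6877, 1.8505)

0.6877, 1.8505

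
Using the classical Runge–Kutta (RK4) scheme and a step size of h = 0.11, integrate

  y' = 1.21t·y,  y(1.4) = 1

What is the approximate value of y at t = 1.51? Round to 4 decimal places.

1.2137

RK4: k1 = f(t_n, y_n); k2 = f(t_n + h/2, y_n + (h/2)·k1); k3 = f(t_n + h/2, y_n + (h/2)·k2); k4 = f(t_n + h, y_n + h·k3); y_{n+1} = y_n + (h/6)·(k1 + 2k2 + 2k3 + k4).
t=1.400000, y=1.000000:
  k1 = f(1.400000, 1.000000) = 1.694000
  k2 = f(1.455000, 1.093170) = 1.924580
  k3 = f(1.455000, 1.105852) = 1.946908
  k4 = f(1.510000, 1.214160) = 2.218391
  y ← 1.000000 + (0.11/6)·(k1 + 2k2 + 2k3 + k4) = 1.213682
y(1.51) ≈ 1.2137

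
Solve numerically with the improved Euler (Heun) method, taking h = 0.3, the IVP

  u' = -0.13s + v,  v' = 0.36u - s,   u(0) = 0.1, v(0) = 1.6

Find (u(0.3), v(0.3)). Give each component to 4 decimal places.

Heun on (u,v): k1 = f(s_n, state_n); k2 = f(s_n + h, state_n + h·k1); state_{n+1} = state_n + (h/2)·(k1 + k2).
0.000000: (0.100000, 1.600000)
  k1 = (1.600000, 0.036000)
  predictor → (0.580000, 1.610800)
  k2 = (1.571800, -0.091200)
  → (0.575770, 1.591720)
(u(0.3), v(0.3)) ≈ (0.5758, 1.5917)

0.5758, 1.5917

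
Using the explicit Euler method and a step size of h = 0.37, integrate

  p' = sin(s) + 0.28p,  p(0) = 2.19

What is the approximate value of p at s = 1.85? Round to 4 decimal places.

4.8030

Euler: p_{n+1} = p_n + h·f(s_n, p_n).
s=0.000000, p=2.190000: f=0.613200 → p ← 2.190000 + 0.37·0.613200 = 2.416884
s=0.370000, p=2.416884: f=1.038343 → p ← 2.416884 + 0.37·1.038343 = 2.801071
s=0.740000, p=2.801071: f=1.458588 → p ← 2.801071 + 0.37·1.458588 = 3.340748
s=1.110000, p=3.340748: f=1.831108 → p ← 3.340748 + 0.37·1.831108 = 4.018258
s=1.480000, p=4.018258: f=2.120993 → p ← 4.018258 + 0.37·2.120993 = 4.803026
p(1.85) ≈ 4.8030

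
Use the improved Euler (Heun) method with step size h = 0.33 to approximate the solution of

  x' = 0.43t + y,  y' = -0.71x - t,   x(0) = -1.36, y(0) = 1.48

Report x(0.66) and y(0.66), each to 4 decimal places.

-0.1559, 1.6393

Heun on (x,y): k1 = f(t_n, state_n); k2 = f(t_n + h, state_n + h·k1); state_{n+1} = state_n + (h/2)·(k1 + k2).
0.000000: (-1.360000, 1.480000)
  k1 = (1.480000, 0.965600)
  predictor → (-0.871600, 1.798648)
  k2 = (1.940548, 0.288836)
  → (-0.795610, 1.686982)
0.330000: (-0.795610, 1.686982)
  k1 = (1.828882, 0.234883)
  predictor → (-0.192079, 1.764493)
  k2 = (2.048293, -0.523624)
  → (-0.155876, 1.639340)
(x(0.66), y(0.66)) ≈ (-0.1559, 1.6393)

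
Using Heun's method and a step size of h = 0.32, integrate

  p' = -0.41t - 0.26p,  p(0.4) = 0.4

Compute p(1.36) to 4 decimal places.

Heun: k1 = f(t_n, p_n); k2 = f(t_n + h, p_n + h·k1); p_{n+1} = p_n + (h/2)·(k1 + k2).
t=0.400000, p=0.400000:
  k1 = f(0.400000, 0.400000) = -0.268000
  k2 = f(0.720000, 0.314240) = -0.376902
  p ← 0.400000 + (0.32/2)·(-0.268000 + (-0.376902)) = 0.296816
t=0.720000, p=0.296816:
  k1 = f(0.720000, 0.296816) = -0.372372
  k2 = f(1.040000, 0.177657) = -0.472591
  p ← 0.296816 + (0.32/2)·(-0.372372 + (-0.472591)) = 0.161622
t=1.040000, p=0.161622:
  k1 = f(1.040000, 0.161622) = -0.468422
  k2 = f(1.360000, 0.011727) = -0.560649
  p ← 0.161622 + (0.32/2)·(-0.468422 + (-0.560649)) = -0.003030
p(1.36) ≈ -0.0030

-0.0030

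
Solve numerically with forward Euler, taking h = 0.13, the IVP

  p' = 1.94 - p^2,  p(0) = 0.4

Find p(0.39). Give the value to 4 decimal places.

0.9940

Euler: p_{n+1} = p_n + h·f(t_n, p_n).
t=0.000000, p=0.400000: f=1.780000 → p ← 0.400000 + 0.13·1.780000 = 0.631400
t=0.130000, p=0.631400: f=1.541334 → p ← 0.631400 + 0.13·1.541334 = 0.831773
t=0.260000, p=0.831773: f=1.248153 → p ← 0.831773 + 0.13·1.248153 = 0.994033
p(0.39) ≈ 0.9940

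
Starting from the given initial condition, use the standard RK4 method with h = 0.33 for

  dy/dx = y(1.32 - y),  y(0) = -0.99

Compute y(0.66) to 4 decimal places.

-32.2029

RK4: k1 = f(x_n, y_n); k2 = f(x_n + h/2, y_n + (h/2)·k1); k3 = f(x_n + h/2, y_n + (h/2)·k2); k4 = f(x_n + h, y_n + h·k3); y_{n+1} = y_n + (h/6)·(k1 + 2k2 + 2k3 + k4).
x=0.000000, y=-0.990000:
  k1 = f(0.000000, -0.990000) = -2.286900
  k2 = f(0.165000, -1.367339) = -3.674501
  k3 = f(0.165000, -1.596293) = -4.655257
  k4 = f(0.330000, -2.526235) = -9.716492
  y ← -0.990000 + (0.33/6)·(k1 + 2k2 + 2k3 + k4) = -2.566460
x=0.330000, y=-2.566460:
  k1 = f(0.330000, -2.566460) = -9.974444
  k2 = f(0.495000, -4.212243) = -23.303154
  k3 = f(0.495000, -6.411480) = -49.570235
  k4 = f(0.660000, -18.924637) = -383.122425
  y ← -2.566460 + (0.33/6)·(k1 + 2k2 + 2k3 + k4) = -32.202861
y(0.66) ≈ -32.2029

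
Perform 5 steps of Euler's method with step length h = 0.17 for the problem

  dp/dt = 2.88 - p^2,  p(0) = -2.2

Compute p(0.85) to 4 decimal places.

-14.8104

Euler: p_{n+1} = p_n + h·f(t_n, p_n).
t=0.000000, p=-2.200000: f=-1.960000 → p ← -2.200000 + 0.17·(-1.960000) = -2.533200
t=0.170000, p=-2.533200: f=-3.537102 → p ← -2.533200 + 0.17·(-3.537102) = -3.134507
t=0.340000, p=-3.134507: f=-6.945137 → p ← -3.134507 + 0.17·(-6.945137) = -4.315181
t=0.510000, p=-4.315181: f=-15.740784 → p ← -4.315181 + 0.17·(-15.740784) = -6.991114
t=0.680000, p=-6.991114: f=-45.995672 → p ← -6.991114 + 0.17·(-45.995672) = -14.810378
p(0.85) ≈ -14.8104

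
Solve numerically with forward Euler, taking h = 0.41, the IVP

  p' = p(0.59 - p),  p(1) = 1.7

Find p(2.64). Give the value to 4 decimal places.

Euler: p_{n+1} = p_n + h·f(s_n, p_n).
s=1.000000, p=1.700000: f=-1.887000 → p ← 1.700000 + 0.41·(-1.887000) = 0.926330
s=1.410000, p=0.926330: f=-0.311553 → p ← 0.926330 + 0.41·(-0.311553) = 0.798593
s=1.820000, p=0.798593: f=-0.166581 → p ← 0.798593 + 0.41·(-0.166581) = 0.730295
s=2.230000, p=0.730295: f=-0.102457 → p ← 0.730295 + 0.41·(-0.102457) = 0.688288
p(2.64) ≈ 0.6883

0.6883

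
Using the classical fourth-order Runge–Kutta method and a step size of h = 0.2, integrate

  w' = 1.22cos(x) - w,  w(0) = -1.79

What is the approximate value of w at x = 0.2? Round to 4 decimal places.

-1.2459

RK4: k1 = f(x_n, w_n); k2 = f(x_n + h/2, w_n + (h/2)·k1); k3 = f(x_n + h/2, w_n + (h/2)·k2); k4 = f(x_n + h, w_n + h·k3); w_{n+1} = w_n + (h/6)·(k1 + 2k2 + 2k3 + k4).
x=0.000000, w=-1.790000:
  k1 = f(0.000000, -1.790000) = 3.010000
  k2 = f(0.100000, -1.489000) = 2.702905
  k3 = f(0.100000, -1.519709) = 2.733615
  k4 = f(0.200000, -1.243277) = 2.438958
  w ← -1.790000 + (0.2/6)·(k1 + 2k2 + 2k3 + k4) = -1.245933
w(0.2) ≈ -1.2459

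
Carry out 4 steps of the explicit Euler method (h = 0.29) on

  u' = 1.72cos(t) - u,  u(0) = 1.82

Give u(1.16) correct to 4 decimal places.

1.4998

Euler: u_{n+1} = u_n + h·f(t_n, u_n).
t=0.000000, u=1.820000: f=-0.100000 → u ← 1.820000 + 0.29·(-0.100000) = 1.791000
t=0.290000, u=1.791000: f=-0.142821 → u ← 1.791000 + 0.29·(-0.142821) = 1.749582
t=0.580000, u=1.749582: f=-0.310866 → u ← 1.749582 + 0.29·(-0.310866) = 1.659431
t=0.870000, u=1.659431: f=-0.550329 → u ← 1.659431 + 0.29·(-0.550329) = 1.499835
u(1.16) ≈ 1.4998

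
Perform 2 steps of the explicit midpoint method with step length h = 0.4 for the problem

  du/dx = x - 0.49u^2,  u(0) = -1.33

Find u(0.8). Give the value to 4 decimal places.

Midpoint: k1 = f(x_n, u_n); k2 = f(x_n + h/2, u_n + (h/2)·k1); u_{n+1} = u_n + h·k2.
x=0.000000, u=-1.330000:
  k1 = f(0.000000, -1.330000) = -0.866761
  k2 = f(0.200000, -1.503352) = -0.907433
  u ← -1.330000 + 0.4·(-0.907433) = -1.692973
x=0.400000, u=-1.692973:
  k1 = f(0.400000, -1.692973) = -1.004418
  k2 = f(0.600000, -1.893857) = -1.157480
  u ← -1.692973 + 0.4·(-1.157480) = -2.155965
u(0.8) ≈ -2.1560

-2.1560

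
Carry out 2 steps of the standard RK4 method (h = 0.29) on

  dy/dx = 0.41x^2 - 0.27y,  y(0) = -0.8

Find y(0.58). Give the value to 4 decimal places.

RK4: k1 = f(x_n, y_n); k2 = f(x_n + h/2, y_n + (h/2)·k1); k3 = f(x_n + h/2, y_n + (h/2)·k2); k4 = f(x_n + h, y_n + h·k3); y_{n+1} = y_n + (h/6)·(k1 + 2k2 + 2k3 + k4).
x=0.000000, y=-0.800000:
  k1 = f(0.000000, -0.800000) = 0.216000
  k2 = f(0.145000, -0.768680) = 0.216164
  k3 = f(0.145000, -0.768656) = 0.216157
  k4 = f(0.290000, -0.737314) = 0.233556
  y ← -0.800000 + (0.29/6)·(k1 + 2k2 + 2k3 + k4) = -0.736480
x=0.290000, y=-0.736480:
  k1 = f(0.290000, -0.736480) = 0.233331
  k2 = f(0.435000, -0.702647) = 0.267297
  k3 = f(0.435000, -0.697722) = 0.265967
  k4 = f(0.580000, -0.659350) = 0.315948
  y ← -0.736480 + (0.29/6)·(k1 + 2k2 + 2k3 + k4) = -0.658383
y(0.58) ≈ -0.6584

-0.6584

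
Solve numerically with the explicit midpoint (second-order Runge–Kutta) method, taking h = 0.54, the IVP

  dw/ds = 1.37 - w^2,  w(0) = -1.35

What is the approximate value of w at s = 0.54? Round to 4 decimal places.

-1.7805

Midpoint: k1 = f(s_n, w_n); k2 = f(s_n + h/2, w_n + (h/2)·k1); w_{n+1} = w_n + h·k2.
s=0.000000, w=-1.350000:
  k1 = f(0.000000, -1.350000) = -0.452500
  k2 = f(0.270000, -1.472175) = -0.797299
  w ← -1.350000 + 0.54·(-0.797299) = -1.780542
w(0.54) ≈ -1.7805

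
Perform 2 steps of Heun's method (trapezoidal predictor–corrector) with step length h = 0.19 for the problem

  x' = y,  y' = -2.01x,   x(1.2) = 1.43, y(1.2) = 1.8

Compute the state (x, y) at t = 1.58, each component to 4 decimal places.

1.8835, 0.4885

Heun on (x,y): k1 = f(t_n, state_n); k2 = f(t_n + h, state_n + h·k1); state_{n+1} = state_n + (h/2)·(k1 + k2).
1.200000: (1.430000, 1.800000)
  k1 = (1.800000, -2.874300)
  predictor → (1.772000, 1.253883)
  k2 = (1.253883, -3.561720)
  → (1.720119, 1.188578)
1.390000: (1.720119, 1.188578)
  k1 = (1.188578, -3.457439)
  predictor → (1.945949, 0.531665)
  k2 = (0.531665, -3.911357)
  → (1.883542, 0.488542)
(x(1.58), y(1.58)) ≈ (1.8835, 0.4885)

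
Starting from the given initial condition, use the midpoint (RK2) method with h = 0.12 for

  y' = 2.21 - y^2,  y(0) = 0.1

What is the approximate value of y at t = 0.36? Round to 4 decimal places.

0.8011

Midpoint: k1 = f(t_n, y_n); k2 = f(t_n + h/2, y_n + (h/2)·k1); y_{n+1} = y_n + h·k2.
t=0.000000, y=0.100000:
  k1 = f(0.000000, 0.100000) = 2.200000
  k2 = f(0.060000, 0.232000) = 2.156176
  y ← 0.100000 + 0.12·2.156176 = 0.358741
t=0.120000, y=0.358741:
  k1 = f(0.120000, 0.358741) = 2.081305
  k2 = f(0.180000, 0.483619) = 1.976112
  y ← 0.358741 + 0.12·1.976112 = 0.595875
t=0.240000, y=0.595875:
  k1 = f(0.240000, 0.595875) = 1.854933
  k2 = f(0.300000, 0.707171) = 1.709910
  y ← 0.595875 + 0.12·1.709910 = 0.801064
y(0.36) ≈ 0.8011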